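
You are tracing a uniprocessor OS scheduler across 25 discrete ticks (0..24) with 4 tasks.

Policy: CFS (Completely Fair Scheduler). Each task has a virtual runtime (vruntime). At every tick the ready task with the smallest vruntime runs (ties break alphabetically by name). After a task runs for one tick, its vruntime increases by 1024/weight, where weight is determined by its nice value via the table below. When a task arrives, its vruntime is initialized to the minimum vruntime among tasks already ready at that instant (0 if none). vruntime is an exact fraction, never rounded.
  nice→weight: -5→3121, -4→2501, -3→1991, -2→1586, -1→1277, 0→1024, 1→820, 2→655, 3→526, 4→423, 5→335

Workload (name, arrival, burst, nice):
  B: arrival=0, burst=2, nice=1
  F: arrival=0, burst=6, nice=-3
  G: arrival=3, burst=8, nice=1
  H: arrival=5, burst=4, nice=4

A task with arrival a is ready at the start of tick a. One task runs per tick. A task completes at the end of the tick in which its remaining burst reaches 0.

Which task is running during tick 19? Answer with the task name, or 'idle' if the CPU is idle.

running at tick 19 = G

t=0: vr[B=0 F=0] → run B
t=1: vr[B=256/205 F=0] → run F
t=2: vr[B=256/205 F=1024/1991] → run F
t=3: vr[B=256/205 F=2048/1991 G=2048/1991] → run F
t=4: vr[B=256/205 F=3072/1991 G=2048/1991] → run G
t=5: vr[B=256/205 F=3072/1991 G=929536/408155 H=256/205] → run B
t=6: vr[F=3072/1991 G=929536/408155 H=256/205] → run H
t=7: vr[F=3072/1991 G=929536/408155 H=318208/86715] → run F
t=8: vr[F=4096/1991 G=929536/408155 H=318208/86715] → run F
t=9: vr[F=5120/1991 G=929536/408155 H=318208/86715] → run G
t=10: vr[F=5120/1991 G=1439232/408155 H=318208/86715] → run F
t=11: vr[G=1439232/408155 H=318208/86715] → run G
t=12: vr[G=1948928/408155 H=318208/86715] → run H
t=13: vr[G=1948928/408155 H=528128/86715] → run G
t=14: vr[G=2458624/408155 H=528128/86715] → run G
t=15: vr[G=593664/81631 H=528128/86715] → run H
t=16: vr[G=593664/81631 H=246016/28905] → run G
t=17: vr[G=3478016/408155 H=246016/28905] → run H
t=18: vr[G=3478016/408155] → run G
t=19: vr[G=3987712/408155] → run G
t=20: (idle)
t=21: (idle)
t=22: (idle)
t=23: (idle)
t=24: (idle)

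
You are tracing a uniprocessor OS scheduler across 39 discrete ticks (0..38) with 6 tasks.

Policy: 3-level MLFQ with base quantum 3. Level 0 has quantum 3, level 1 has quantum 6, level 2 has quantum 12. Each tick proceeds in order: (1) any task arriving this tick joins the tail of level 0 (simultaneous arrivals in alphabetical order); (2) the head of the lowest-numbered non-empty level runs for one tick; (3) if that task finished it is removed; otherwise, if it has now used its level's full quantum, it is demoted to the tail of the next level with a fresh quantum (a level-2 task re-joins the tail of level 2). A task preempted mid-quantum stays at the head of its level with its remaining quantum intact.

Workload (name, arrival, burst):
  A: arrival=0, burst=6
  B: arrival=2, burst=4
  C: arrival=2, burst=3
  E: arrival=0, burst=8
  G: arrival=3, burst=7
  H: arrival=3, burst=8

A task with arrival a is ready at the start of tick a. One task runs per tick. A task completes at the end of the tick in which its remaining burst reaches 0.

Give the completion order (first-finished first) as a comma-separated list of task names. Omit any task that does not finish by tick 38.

completion order = C, A, E, B, G, H

t=0: L0/L1/L2 = AE/-/- → run A
t=1: L0/L1/L2 = AE/-/- → run A
t=2: L0/L1/L2 = AEBC/-/- → run A
t=3: L0/L1/L2 = EBCGH/A/- → run E
t=4: L0/L1/L2 = EBCGH/A/- → run E
t=5: L0/L1/L2 = EBCGH/A/- → run E
t=6: L0/L1/L2 = BCGH/AE/- → run B
t=7: L0/L1/L2 = BCGH/AE/- → run B
t=8: L0/L1/L2 = BCGH/AE/- → run B
t=9: L0/L1/L2 = CGH/AEB/- → run C
t=10: L0/L1/L2 = CGH/AEB/- → run C
t=11: L0/L1/L2 = CGH/AEB/- → run C
t=12: L0/L1/L2 = GH/AEB/- → run G
t=13: L0/L1/L2 = GH/AEB/- → run G
t=14: L0/L1/L2 = GH/AEB/- → run G
t=15: L0/L1/L2 = H/AEBG/- → run H
t=16: L0/L1/L2 = H/AEBG/- → run H
t=17: L0/L1/L2 = H/AEBG/- → run H
t=18: L0/L1/L2 = -/AEBGH/- → run A
t=19: L0/L1/L2 = -/AEBGH/- → run A
t=20: L0/L1/L2 = -/AEBGH/- → run A
t=21: L0/L1/L2 = -/EBGH/- → run E
t=22: L0/L1/L2 = -/EBGH/- → run E
t=23: L0/L1/L2 = -/EBGH/- → run E
t=24: L0/L1/L2 = -/EBGH/- → run E
t=25: L0/L1/L2 = -/EBGH/- → run E
t=26: L0/L1/L2 = -/BGH/- → run B
t=27: L0/L1/L2 = -/GH/- → run G
t=28: L0/L1/L2 = -/GH/- → run G
t=29: L0/L1/L2 = -/GH/- → run G
t=30: L0/L1/L2 = -/GH/- → run G
t=31: L0/L1/L2 = -/H/- → run H
t=32: L0/L1/L2 = -/H/- → run H
t=33: L0/L1/L2 = -/H/- → run H
t=34: L0/L1/L2 = -/H/- → run H
t=35: L0/L1/L2 = -/H/- → run H
t=36: (idle)
t=37: (idle)
t=38: (idle)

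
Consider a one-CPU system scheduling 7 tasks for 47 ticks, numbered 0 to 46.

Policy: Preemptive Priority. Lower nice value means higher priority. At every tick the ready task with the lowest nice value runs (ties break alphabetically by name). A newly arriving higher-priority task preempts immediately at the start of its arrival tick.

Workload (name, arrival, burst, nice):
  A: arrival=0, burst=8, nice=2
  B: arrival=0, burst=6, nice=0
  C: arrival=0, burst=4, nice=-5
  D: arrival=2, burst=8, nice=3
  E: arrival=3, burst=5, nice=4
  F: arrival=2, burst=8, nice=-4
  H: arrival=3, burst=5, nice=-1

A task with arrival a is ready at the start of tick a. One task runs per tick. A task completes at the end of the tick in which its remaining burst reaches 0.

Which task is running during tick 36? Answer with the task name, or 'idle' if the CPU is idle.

running at tick 36 = D

t=0: ready={A,B,C} → run C
t=1: ready={A,B,C} → run C
t=2: ready={A,B,C,D,F} → run C
t=3: ready={A,B,C,D,E,F,H} → run C
t=4: ready={A,B,D,E,F,H} → run F
t=5: ready={A,B,D,E,F,H} → run F
t=6: ready={A,B,D,E,F,H} → run F
t=7: ready={A,B,D,E,F,H} → run F
t=8: ready={A,B,D,E,F,H} → run F
t=9: ready={A,B,D,E,F,H} → run F
t=10: ready={A,B,D,E,F,H} → run F
t=11: ready={A,B,D,E,F,H} → run F
t=12: ready={A,B,D,E,H} → run H
t=13: ready={A,B,D,E,H} → run H
t=14: ready={A,B,D,E,H} → run H
t=15: ready={A,B,D,E,H} → run H
t=16: ready={A,B,D,E,H} → run H
t=17: ready={A,B,D,E} → run B
t=18: ready={A,B,D,E} → run B
t=19: ready={A,B,D,E} → run B
t=20: ready={A,B,D,E} → run B
t=21: ready={A,B,D,E} → run B
t=22: ready={A,B,D,E} → run B
t=23: ready={A,D,E} → run A
t=24: ready={A,D,E} → run A
t=25: ready={A,D,E} → run A
t=26: ready={A,D,E} → run A
t=27: ready={A,D,E} → run A
t=28: ready={A,D,E} → run A
t=29: ready={A,D,E} → run A
t=30: ready={A,D,E} → run A
t=31: ready={D,E} → run D
t=32: ready={D,E} → run D
t=33: ready={D,E} → run D
t=34: ready={D,E} → run D
t=35: ready={D,E} → run D
t=36: ready={D,E} → run D
t=37: ready={D,E} → run D
t=38: ready={D,E} → run D
t=39: ready={E} → run E
t=40: ready={E} → run E
t=41: ready={E} → run E
t=42: ready={E} → run E
t=43: ready={E} → run E
t=44: (idle)
t=45: (idle)
t=46: (idle)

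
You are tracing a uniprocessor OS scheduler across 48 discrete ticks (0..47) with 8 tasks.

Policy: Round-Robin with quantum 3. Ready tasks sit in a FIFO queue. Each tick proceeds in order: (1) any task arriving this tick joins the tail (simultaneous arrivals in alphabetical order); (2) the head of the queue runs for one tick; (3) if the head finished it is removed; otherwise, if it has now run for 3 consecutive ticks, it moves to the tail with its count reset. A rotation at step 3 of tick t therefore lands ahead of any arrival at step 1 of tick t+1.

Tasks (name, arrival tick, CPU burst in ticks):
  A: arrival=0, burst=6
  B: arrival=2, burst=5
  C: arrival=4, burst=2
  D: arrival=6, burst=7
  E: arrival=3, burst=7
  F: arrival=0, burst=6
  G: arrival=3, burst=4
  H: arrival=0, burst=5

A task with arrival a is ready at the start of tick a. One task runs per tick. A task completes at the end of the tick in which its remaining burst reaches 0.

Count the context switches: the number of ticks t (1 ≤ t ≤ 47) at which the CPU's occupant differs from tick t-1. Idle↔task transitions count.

t=0: queue=[A,F,H] q_used=0 → run A
t=1: queue=[A,F,H] q_used=1 → run A
t=2: queue=[A,F,H,B] q_used=2 → run A
t=3: queue=[F,H,B,A,E,G] q_used=0 → run F
t=4: queue=[F,H,B,A,E,G,C] q_used=1 → run F
t=5: queue=[F,H,B,A,E,G,C] q_used=2 → run F
t=6: queue=[H,B,A,E,G,C,F,D] q_used=0 → run H
t=7: queue=[H,B,A,E,G,C,F,D] q_used=1 → run H
t=8: queue=[H,B,A,E,G,C,F,D] q_used=2 → run H
t=9: queue=[B,A,E,G,C,F,D,H] q_used=0 → run B
t=10: queue=[B,A,E,G,C,F,D,H] q_used=1 → run B
t=11: queue=[B,A,E,G,C,F,D,H] q_used=2 → run B
t=12: queue=[A,E,G,C,F,D,H,B] q_used=0 → run A
t=13: queue=[A,E,G,C,F,D,H,B] q_used=1 → run A
t=14: queue=[A,E,G,C,F,D,H,B] q_used=2 → run A
t=15: queue=[E,G,C,F,D,H,B] q_used=0 → run E
t=16: queue=[E,G,C,F,D,H,B] q_used=1 → run E
t=17: queue=[E,G,C,F,D,H,B] q_used=2 → run E
t=18: queue=[G,C,F,D,H,B,E] q_used=0 → run G
t=19: queue=[G,C,F,D,H,B,E] q_used=1 → run G
t=20: queue=[G,C,F,D,H,B,E] q_used=2 → run G
t=21: queue=[C,F,D,H,B,E,G] q_used=0 → run C
t=22: queue=[C,F,D,H,B,E,G] q_used=1 → run C
t=23: queue=[F,D,H,B,E,G] q_used=0 → run F
t=24: queue=[F,D,H,B,E,G] q_used=1 → run F
t=25: queue=[F,D,H,B,E,G] q_used=2 → run F
t=26: queue=[D,H,B,E,G] q_used=0 → run D
t=27: queue=[D,H,B,E,G] q_used=1 → run D
t=28: queue=[D,H,B,E,G] q_used=2 → run D
t=29: queue=[H,B,E,G,D] q_used=0 → run H
t=30: queue=[H,B,E,G,D] q_used=1 → run H
t=31: queue=[B,E,G,D] q_used=0 → run B
t=32: queue=[B,E,G,D] q_used=1 → run B
t=33: queue=[E,G,D] q_used=0 → run E
t=34: queue=[E,G,D] q_used=1 → run E
t=35: queue=[E,G,D] q_used=2 → run E
t=36: queue=[G,D,E] q_used=0 → run G
t=37: queue=[D,E] q_used=0 → run D
t=38: queue=[D,E] q_used=1 → run D
t=39: queue=[D,E] q_used=2 → run D
t=40: queue=[E,D] q_used=0 → run E
t=41: queue=[D] q_used=0 → run D
t=42: (idle)
t=43: (idle)
t=44: (idle)
t=45: (idle)
t=46: (idle)
t=47: (idle)

context switches = 17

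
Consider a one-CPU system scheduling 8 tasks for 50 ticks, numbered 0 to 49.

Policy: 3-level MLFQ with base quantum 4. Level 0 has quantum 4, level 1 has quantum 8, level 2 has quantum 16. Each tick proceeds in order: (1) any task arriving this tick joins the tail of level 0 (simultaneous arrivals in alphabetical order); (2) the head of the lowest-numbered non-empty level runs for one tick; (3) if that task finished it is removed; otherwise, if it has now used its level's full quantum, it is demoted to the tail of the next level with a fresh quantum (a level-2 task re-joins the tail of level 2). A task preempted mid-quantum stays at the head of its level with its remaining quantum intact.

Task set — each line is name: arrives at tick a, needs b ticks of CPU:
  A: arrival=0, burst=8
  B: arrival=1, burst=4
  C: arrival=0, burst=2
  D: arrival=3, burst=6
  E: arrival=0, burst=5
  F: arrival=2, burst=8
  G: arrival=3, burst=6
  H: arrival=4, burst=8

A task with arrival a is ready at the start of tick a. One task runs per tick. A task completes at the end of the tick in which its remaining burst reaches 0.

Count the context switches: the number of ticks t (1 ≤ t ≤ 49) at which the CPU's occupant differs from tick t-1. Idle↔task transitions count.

t=0: L0/L1/L2 = ACE/-/- → run A
t=1: L0/L1/L2 = ACEB/-/- → run A
t=2: L0/L1/L2 = ACEBF/-/- → run A
t=3: L0/L1/L2 = ACEBFDG/-/- → run A
t=4: L0/L1/L2 = CEBFDGH/A/- → run C
t=5: L0/L1/L2 = CEBFDGH/A/- → run C
t=6: L0/L1/L2 = EBFDGH/A/- → run E
t=7: L0/L1/L2 = EBFDGH/A/- → run E
t=8: L0/L1/L2 = EBFDGH/A/- → run E
t=9: L0/L1/L2 = EBFDGH/A/- → run E
t=10: L0/L1/L2 = BFDGH/AE/- → run B
t=11: L0/L1/L2 = BFDGH/AE/- → run B
t=12: L0/L1/L2 = BFDGH/AE/- → run B
t=13: L0/L1/L2 = BFDGH/AE/- → run B
t=14: L0/L1/L2 = FDGH/AE/- → run F
t=15: L0/L1/L2 = FDGH/AE/- → run F
t=16: L0/L1/L2 = FDGH/AE/- → run F
t=17: L0/L1/L2 = FDGH/AE/- → run F
t=18: L0/L1/L2 = DGH/AEF/- → run D
t=19: L0/L1/L2 = DGH/AEF/- → run D
t=20: L0/L1/L2 = DGH/AEF/- → run D
t=21: L0/L1/L2 = DGH/AEF/- → run D
t=22: L0/L1/L2 = GH/AEFD/- → run G
t=23: L0/L1/L2 = GH/AEFD/- → run G
t=24: L0/L1/L2 = GH/AEFD/- → run G
t=25: L0/L1/L2 = GH/AEFD/- → run G
t=26: L0/L1/L2 = H/AEFDG/- → run H
t=27: L0/L1/L2 = H/AEFDG/- → run H
t=28: L0/L1/L2 = H/AEFDG/- → run H
t=29: L0/L1/L2 = H/AEFDG/- → run H
t=30: L0/L1/L2 = -/AEFDGH/- → run A
t=31: L0/L1/L2 = -/AEFDGH/- → run A
t=32: L0/L1/L2 = -/AEFDGH/- → run A
t=33: L0/L1/L2 = -/AEFDGH/- → run A
t=34: L0/L1/L2 = -/EFDGH/- → run E
t=35: L0/L1/L2 = -/FDGH/- → run F
t=36: L0/L1/L2 = -/FDGH/- → run F
t=37: L0/L1/L2 = -/FDGH/- → run F
t=38: L0/L1/L2 = -/FDGH/- → run F
t=39: L0/L1/L2 = -/DGH/- → run D
t=40: L0/L1/L2 = -/DGH/- → run D
t=41: L0/L1/L2 = -/GH/- → run G
t=42: L0/L1/L2 = -/GH/- → run G
t=43: L0/L1/L2 = -/H/- → run H
t=44: L0/L1/L2 = -/H/- → run H
t=45: L0/L1/L2 = -/H/- → run H
t=46: L0/L1/L2 = -/H/- → run H
t=47: (idle)
t=48: (idle)
t=49: (idle)

context switches = 14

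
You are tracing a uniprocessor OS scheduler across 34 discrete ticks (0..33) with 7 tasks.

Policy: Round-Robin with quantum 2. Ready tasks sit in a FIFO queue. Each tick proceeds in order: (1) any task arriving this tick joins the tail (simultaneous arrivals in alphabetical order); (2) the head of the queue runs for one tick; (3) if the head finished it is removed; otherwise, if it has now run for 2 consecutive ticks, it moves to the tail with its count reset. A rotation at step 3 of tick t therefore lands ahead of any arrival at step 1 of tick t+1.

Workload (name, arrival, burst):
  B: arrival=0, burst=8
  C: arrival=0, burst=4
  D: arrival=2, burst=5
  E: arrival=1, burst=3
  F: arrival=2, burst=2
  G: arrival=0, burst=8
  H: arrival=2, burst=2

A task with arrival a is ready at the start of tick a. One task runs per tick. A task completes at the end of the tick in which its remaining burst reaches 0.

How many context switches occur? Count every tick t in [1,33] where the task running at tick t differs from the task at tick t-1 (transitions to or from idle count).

context switches = 17

t=0: queue=[B,C,G] q_used=0 → run B
t=1: queue=[B,C,G,E] q_used=1 → run B
t=2: queue=[C,G,E,B,D,F,H] q_used=0 → run C
t=3: queue=[C,G,E,B,D,F,H] q_used=1 → run C
t=4: queue=[G,E,B,D,F,H,C] q_used=0 → run G
t=5: queue=[G,E,B,D,F,H,C] q_used=1 → run G
t=6: queue=[E,B,D,F,H,C,G] q_used=0 → run E
t=7: queue=[E,B,D,F,H,C,G] q_used=1 → run E
t=8: queue=[B,D,F,H,C,G,E] q_used=0 → run B
t=9: queue=[B,D,F,H,C,G,E] q_used=1 → run B
t=10: queue=[D,F,H,C,G,E,B] q_used=0 → run D
t=11: queue=[D,F,H,C,G,E,B] q_used=1 → run D
t=12: queue=[F,H,C,G,E,B,D] q_used=0 → run F
t=13: queue=[F,H,C,G,E,B,D] q_used=1 → run F
t=14: queue=[H,C,G,E,B,D] q_used=0 → run H
t=15: queue=[H,C,G,E,B,D] q_used=1 → run H
t=16: queue=[C,G,E,B,D] q_used=0 → run C
t=17: queue=[C,G,E,B,D] q_used=1 → run C
t=18: queue=[G,E,B,D] q_used=0 → run G
t=19: queue=[G,E,B,D] q_used=1 → run G
t=20: queue=[E,B,D,G] q_used=0 → run E
t=21: queue=[B,D,G] q_used=0 → run B
t=22: queue=[B,D,G] q_used=1 → run B
t=23: queue=[D,G,B] q_used=0 → run D
t=24: queue=[D,G,B] q_used=1 → run D
t=25: queue=[G,B,D] q_used=0 → run G
t=26: queue=[G,B,D] q_used=1 → run G
t=27: queue=[B,D,G] q_used=0 → run B
t=28: queue=[B,D,G] q_used=1 → run B
t=29: queue=[D,G] q_used=0 → run D
t=30: queue=[G] q_used=0 → run G
t=31: queue=[G] q_used=1 → run G
t=32: (idle)
t=33: (idle)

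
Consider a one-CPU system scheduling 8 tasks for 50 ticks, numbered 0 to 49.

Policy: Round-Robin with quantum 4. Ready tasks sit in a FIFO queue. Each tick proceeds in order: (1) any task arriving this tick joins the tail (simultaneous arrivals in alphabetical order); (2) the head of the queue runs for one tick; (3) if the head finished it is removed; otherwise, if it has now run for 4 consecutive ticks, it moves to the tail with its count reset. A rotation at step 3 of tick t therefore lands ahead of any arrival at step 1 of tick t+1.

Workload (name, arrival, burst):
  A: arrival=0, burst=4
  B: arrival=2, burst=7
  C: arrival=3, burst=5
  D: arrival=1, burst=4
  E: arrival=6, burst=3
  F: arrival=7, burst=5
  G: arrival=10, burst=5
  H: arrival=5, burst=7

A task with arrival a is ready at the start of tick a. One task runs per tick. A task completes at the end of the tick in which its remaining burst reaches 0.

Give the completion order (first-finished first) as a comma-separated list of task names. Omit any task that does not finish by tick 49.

t=0: queue=[A] q_used=0 → run A
t=1: queue=[A,D] q_used=1 → run A
t=2: queue=[A,D,B] q_used=2 → run A
t=3: queue=[A,D,B,C] q_used=3 → run A
t=4: queue=[D,B,C] q_used=0 → run D
t=5: queue=[D,B,C,H] q_used=1 → run D
t=6: queue=[D,B,C,H,E] q_used=2 → run D
t=7: queue=[D,B,C,H,E,F] q_used=3 → run D
t=8: queue=[B,C,H,E,F] q_used=0 → run B
t=9: queue=[B,C,H,E,F] q_used=1 → run B
t=10: queue=[B,C,H,E,F,G] q_used=2 → run B
t=11: queue=[B,C,H,E,F,G] q_used=3 → run B
t=12: queue=[C,H,E,F,G,B] q_used=0 → run C
t=13: queue=[C,H,E,F,G,B] q_used=1 → run C
t=14: queue=[C,H,E,F,G,B] q_used=2 → run C
t=15: queue=[C,H,E,F,G,B] q_used=3 → run C
t=16: queue=[H,E,F,G,B,C] q_used=0 → run H
t=17: queue=[H,E,F,G,B,C] q_used=1 → run H
t=18: queue=[H,E,F,G,B,C] q_used=2 → run H
t=19: queue=[H,E,F,G,B,C] q_used=3 → run H
t=20: queue=[E,F,G,B,C,H] q_used=0 → run E
t=21: queue=[E,F,G,B,C,H] q_used=1 → run E
t=22: queue=[E,F,G,B,C,H] q_used=2 → run E
t=23: queue=[F,G,B,C,H] q_used=0 → run F
t=24: queue=[F,G,B,C,H] q_used=1 → run F
t=25: queue=[F,G,B,C,H] q_used=2 → run F
t=26: queue=[F,G,B,C,H] q_used=3 → run F
t=27: queue=[G,B,C,H,F] q_used=0 → run G
t=28: queue=[G,B,C,H,F] q_used=1 → run G
t=29: queue=[G,B,C,H,F] q_used=2 → run G
t=30: queue=[G,B,C,H,F] q_used=3 → run G
t=31: queue=[B,C,H,F,G] q_used=0 → run B
t=32: queue=[B,C,H,F,G] q_used=1 → run B
t=33: queue=[B,C,H,F,G] q_used=2 → run B
t=34: queue=[C,H,F,G] q_used=0 → run C
t=35: queue=[H,F,G] q_used=0 → run H
t=36: queue=[H,F,G] q_used=1 → run H
t=37: queue=[H,F,G] q_used=2 → run H
t=38: queue=[F,G] q_used=0 → run F
t=39: queue=[G] q_used=0 → run G
t=40: (idle)
t=41: (idle)
t=42: (idle)
t=43: (idle)
t=44: (idle)
t=45: (idle)
t=46: (idle)
t=47: (idle)
t=48: (idle)
t=49: (idle)

completion order = A, D, E, B, C, H, F, G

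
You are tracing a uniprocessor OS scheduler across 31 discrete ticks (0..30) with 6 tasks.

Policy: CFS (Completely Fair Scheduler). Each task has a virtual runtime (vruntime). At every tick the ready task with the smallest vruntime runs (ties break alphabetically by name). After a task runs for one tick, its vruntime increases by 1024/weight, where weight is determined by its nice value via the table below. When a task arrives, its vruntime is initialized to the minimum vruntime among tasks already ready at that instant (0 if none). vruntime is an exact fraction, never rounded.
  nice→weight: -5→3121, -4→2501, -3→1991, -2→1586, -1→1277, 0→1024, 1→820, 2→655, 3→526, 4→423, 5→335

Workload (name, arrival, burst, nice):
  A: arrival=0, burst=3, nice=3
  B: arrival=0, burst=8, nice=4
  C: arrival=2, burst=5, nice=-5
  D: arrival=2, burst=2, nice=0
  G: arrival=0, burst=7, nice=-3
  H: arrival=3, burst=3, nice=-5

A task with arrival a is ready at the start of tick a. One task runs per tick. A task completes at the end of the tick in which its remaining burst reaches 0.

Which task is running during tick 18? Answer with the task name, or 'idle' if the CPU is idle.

running at tick 18 = B

t=0: vr[A=0 B=0 G=0] → run A
t=1: vr[A=512/263 B=0 G=0] → run B
t=2: vr[A=512/263 B=1024/423 C=0 D=0 G=0] → run C
t=3: vr[A=512/263 B=1024/423 C=1024/3121 D=0 G=0 H=0] → run D
t=4: vr[A=512/263 B=1024/423 C=1024/3121 D=1 G=0 H=0] → run G
t=5: vr[A=512/263 B=1024/423 C=1024/3121 D=1 G=1024/1991 H=0] → run H
t=6: vr[A=512/263 B=1024/423 C=1024/3121 D=1 G=1024/1991 H=1024/3121] → run C
t=7: vr[A=512/263 B=1024/423 C=2048/3121 D=1 G=1024/1991 H=1024/3121] → run H
t=8: vr[A=512/263 B=1024/423 C=2048/3121 D=1 G=1024/1991 H=2048/3121] → run G
t=9: vr[A=512/263 B=1024/423 C=2048/3121 D=1 G=2048/1991 H=2048/3121] → run C
t=10: vr[A=512/263 B=1024/423 C=3072/3121 D=1 G=2048/1991 H=2048/3121] → run H
t=11: vr[A=512/263 B=1024/423 C=3072/3121 D=1 G=2048/1991] → run C
t=12: vr[A=512/263 B=1024/423 C=4096/3121 D=1 G=2048/1991] → run D
t=13: vr[A=512/263 B=1024/423 C=4096/3121 G=2048/1991] → run G
t=14: vr[A=512/263 B=1024/423 C=4096/3121 G=3072/1991] → run C
t=15: vr[A=512/263 B=1024/423 G=3072/1991] → run G
t=16: vr[A=512/263 B=1024/423 G=4096/1991] → run A
t=17: vr[A=1024/263 B=1024/423 G=4096/1991] → run G
t=18: vr[A=1024/263 B=1024/423 G=5120/1991] → run B
t=19: vr[A=1024/263 B=2048/423 G=5120/1991] → run G
t=20: vr[A=1024/263 B=2048/423 G=6144/1991] → run G
t=21: vr[A=1024/263 B=2048/423] → run A
t=22: vr[B=2048/423] → run B
t=23: vr[B=1024/141] → run B
t=24: vr[B=4096/423] → run B
t=25: vr[B=5120/423] → run B
t=26: vr[B=2048/141] → run B
t=27: vr[B=7168/423] → run B
t=28: (idle)
t=29: (idle)
t=30: (idle)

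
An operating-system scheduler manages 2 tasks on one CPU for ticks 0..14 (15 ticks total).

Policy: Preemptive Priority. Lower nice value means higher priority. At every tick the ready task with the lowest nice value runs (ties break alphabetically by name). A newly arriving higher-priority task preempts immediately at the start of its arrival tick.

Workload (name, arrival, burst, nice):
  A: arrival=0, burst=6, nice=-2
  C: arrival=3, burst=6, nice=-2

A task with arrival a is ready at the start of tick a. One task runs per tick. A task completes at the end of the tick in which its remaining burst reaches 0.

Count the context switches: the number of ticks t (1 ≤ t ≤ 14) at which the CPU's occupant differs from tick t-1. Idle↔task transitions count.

t=0: ready={A} → run A
t=1: ready={A} → run A
t=2: ready={A} → run A
t=3: ready={A,C} → run A
t=4: ready={A,C} → run A
t=5: ready={A,C} → run A
t=6: ready={C} → run C
t=7: ready={C} → run C
t=8: ready={C} → run C
t=9: ready={C} → run C
t=10: ready={C} → run C
t=11: ready={C} → run C
t=12: (idle)
t=13: (idle)
t=14: (idle)

context switches = 2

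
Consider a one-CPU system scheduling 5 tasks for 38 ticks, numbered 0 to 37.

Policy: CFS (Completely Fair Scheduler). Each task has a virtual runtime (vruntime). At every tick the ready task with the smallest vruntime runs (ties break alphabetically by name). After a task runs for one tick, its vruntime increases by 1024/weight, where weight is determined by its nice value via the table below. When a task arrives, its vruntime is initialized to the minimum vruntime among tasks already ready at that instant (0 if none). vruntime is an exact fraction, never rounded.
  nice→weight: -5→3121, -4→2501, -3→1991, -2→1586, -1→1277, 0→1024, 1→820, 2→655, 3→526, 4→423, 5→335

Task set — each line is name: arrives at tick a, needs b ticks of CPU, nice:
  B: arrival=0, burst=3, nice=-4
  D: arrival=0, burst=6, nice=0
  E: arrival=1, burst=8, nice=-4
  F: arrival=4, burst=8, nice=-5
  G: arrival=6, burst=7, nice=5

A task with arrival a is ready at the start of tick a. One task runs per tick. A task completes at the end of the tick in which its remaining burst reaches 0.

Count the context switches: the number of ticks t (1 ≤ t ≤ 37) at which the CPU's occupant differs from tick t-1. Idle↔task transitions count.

t=0: vr[B=0 D=0] → run B
t=1: vr[B=1024/2501 D=0 E=0] → run D
t=2: vr[B=1024/2501 D=1 E=0] → run E
t=3: vr[B=1024/2501 D=1 E=1024/2501] → run B
t=4: vr[B=2048/2501 D=1 E=1024/2501 F=1024/2501] → run E
t=5: vr[B=2048/2501 D=1 E=2048/2501 F=1024/2501] → run F
t=6: vr[B=2048/2501 D=1 E=2048/2501 F=5756928/7805621 G=5756928/7805621] → run F
t=7: vr[B=2048/2501 D=1 E=2048/2501 F=8317952/7805621 G=5756928/7805621] → run G
t=8: vr[B=2048/2501 D=1 E=2048/2501 F=8317952/7805621 G=9921526784/2614883035] → run B
t=9: vr[D=1 E=2048/2501 F=8317952/7805621 G=9921526784/2614883035] → run E
t=10: vr[D=1 E=3072/2501 F=8317952/7805621 G=9921526784/2614883035] → run D
t=11: vr[D=2 E=3072/2501 F=8317952/7805621 G=9921526784/2614883035] → run F
t=12: vr[D=2 E=3072/2501 F=10878976/7805621 G=9921526784/2614883035] → run E
t=13: vr[D=2 E=4096/2501 F=10878976/7805621 G=9921526784/2614883035] → run F
t=14: vr[D=2 E=4096/2501 F=13440000/7805621 G=9921526784/2614883035] → run E
t=15: vr[D=2 E=5120/2501 F=13440000/7805621 G=9921526784/2614883035] → run F
t=16: vr[D=2 E=5120/2501 F=16001024/7805621 G=9921526784/2614883035] → run D
t=17: vr[D=3 E=5120/2501 F=16001024/7805621 G=9921526784/2614883035] → run E
t=18: vr[D=3 E=6144/2501 F=16001024/7805621 G=9921526784/2614883035] → run F
t=19: vr[D=3 E=6144/2501 F=18562048/7805621 G=9921526784/2614883035] → run F
t=20: vr[D=3 E=6144/2501 F=21123072/7805621 G=9921526784/2614883035] → run E
t=21: vr[D=3 E=7168/2501 F=21123072/7805621 G=9921526784/2614883035] → run F
t=22: vr[D=3 E=7168/2501 G=9921526784/2614883035] → run E
t=23: vr[D=3 G=9921526784/2614883035] → run D
t=24: vr[D=4 G=9921526784/2614883035] → run G
t=25: vr[D=4 G=17914482688/2614883035] → run D
t=26: vr[D=5 G=17914482688/2614883035] → run D
t=27: vr[G=17914482688/2614883035] → run G
t=28: vr[G=25907438592/2614883035] → run G
t=29: vr[G=33900394496/2614883035] → run G
t=30: vr[G=8378670080/522976607] → run G
t=31: vr[G=49886306304/2614883035] → run G
t=32: (idle)
t=33: (idle)
t=34: (idle)
t=35: (idle)
t=36: (idle)
t=37: (idle)

context switches = 25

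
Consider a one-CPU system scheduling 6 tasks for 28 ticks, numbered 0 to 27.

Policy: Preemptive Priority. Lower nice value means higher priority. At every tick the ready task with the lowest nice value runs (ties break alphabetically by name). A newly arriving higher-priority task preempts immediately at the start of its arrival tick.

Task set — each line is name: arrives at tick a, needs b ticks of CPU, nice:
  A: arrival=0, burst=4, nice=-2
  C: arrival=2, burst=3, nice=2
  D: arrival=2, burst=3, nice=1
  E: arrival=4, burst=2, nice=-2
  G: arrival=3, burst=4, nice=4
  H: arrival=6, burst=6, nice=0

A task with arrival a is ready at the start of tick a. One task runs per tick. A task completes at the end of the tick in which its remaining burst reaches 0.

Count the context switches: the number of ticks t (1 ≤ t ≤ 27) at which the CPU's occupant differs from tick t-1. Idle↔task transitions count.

t=0: ready={A} → run A
t=1: ready={A} → run A
t=2: ready={A,C,D} → run A
t=3: ready={A,C,D,G} → run A
t=4: ready={C,D,E,G} → run E
t=5: ready={C,D,E,G} → run E
t=6: ready={C,D,G,H} → run H
t=7: ready={C,D,G,H} → run H
t=8: ready={C,D,G,H} → run H
t=9: ready={C,D,G,H} → run H
t=10: ready={C,D,G,H} → run H
t=11: ready={C,D,G,H} → run H
t=12: ready={C,D,G} → run D
t=13: ready={C,D,G} → run D
t=14: ready={C,D,G} → run D
t=15: ready={C,G} → run C
t=16: ready={C,G} → run C
t=17: ready={C,G} → run C
t=18: ready={G} → run G
t=19: ready={G} → run G
t=20: ready={G} → run G
t=21: ready={G} → run G
t=22: (idle)
t=23: (idle)
t=24: (idle)
t=25: (idle)
t=26: (idle)
t=27: (idle)

context switches = 6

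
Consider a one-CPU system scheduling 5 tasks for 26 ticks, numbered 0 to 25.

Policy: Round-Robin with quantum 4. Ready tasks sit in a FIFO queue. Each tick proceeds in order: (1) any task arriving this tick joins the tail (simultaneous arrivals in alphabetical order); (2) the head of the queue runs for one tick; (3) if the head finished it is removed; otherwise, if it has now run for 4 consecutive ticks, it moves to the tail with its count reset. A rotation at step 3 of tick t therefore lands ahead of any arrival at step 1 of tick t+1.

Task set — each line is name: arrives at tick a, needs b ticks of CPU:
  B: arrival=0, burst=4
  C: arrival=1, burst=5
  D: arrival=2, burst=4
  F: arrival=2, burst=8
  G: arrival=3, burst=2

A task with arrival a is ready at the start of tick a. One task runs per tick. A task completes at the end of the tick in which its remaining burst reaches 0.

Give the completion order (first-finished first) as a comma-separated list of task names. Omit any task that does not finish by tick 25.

t=0: queue=[B] q_used=0 → run B
t=1: queue=[B,C] q_used=1 → run B
t=2: queue=[B,C,D,F] q_used=2 → run B
t=3: queue=[B,C,D,F,G] q_used=3 → run B
t=4: queue=[C,D,F,G] q_used=0 → run C
t=5: queue=[C,D,F,G] q_used=1 → run C
t=6: queue=[C,D,F,G] q_used=2 → run C
t=7: queue=[C,D,F,G] q_used=3 → run C
t=8: queue=[D,F,G,C] q_used=0 → run D
t=9: queue=[D,F,G,C] q_used=1 → run D
t=10: queue=[D,F,G,C] q_used=2 → run D
t=11: queue=[D,F,G,C] q_used=3 → run D
t=12: queue=[F,G,C] q_used=0 → run F
t=13: queue=[F,G,C] q_used=1 → run F
t=14: queue=[F,G,C] q_used=2 → run F
t=15: queue=[F,G,C] q_used=3 → run F
t=16: queue=[G,C,F] q_used=0 → run G
t=17: queue=[G,C,F] q_used=1 → run G
t=18: queue=[C,F] q_used=0 → run C
t=19: queue=[F] q_used=0 → run F
t=20: queue=[F] q_used=1 → run F
t=21: queue=[F] q_used=2 → run F
t=22: queue=[F] q_used=3 → run F
t=23: (idle)
t=24: (idle)
t=25: (idle)

completion order = B, D, G, C, F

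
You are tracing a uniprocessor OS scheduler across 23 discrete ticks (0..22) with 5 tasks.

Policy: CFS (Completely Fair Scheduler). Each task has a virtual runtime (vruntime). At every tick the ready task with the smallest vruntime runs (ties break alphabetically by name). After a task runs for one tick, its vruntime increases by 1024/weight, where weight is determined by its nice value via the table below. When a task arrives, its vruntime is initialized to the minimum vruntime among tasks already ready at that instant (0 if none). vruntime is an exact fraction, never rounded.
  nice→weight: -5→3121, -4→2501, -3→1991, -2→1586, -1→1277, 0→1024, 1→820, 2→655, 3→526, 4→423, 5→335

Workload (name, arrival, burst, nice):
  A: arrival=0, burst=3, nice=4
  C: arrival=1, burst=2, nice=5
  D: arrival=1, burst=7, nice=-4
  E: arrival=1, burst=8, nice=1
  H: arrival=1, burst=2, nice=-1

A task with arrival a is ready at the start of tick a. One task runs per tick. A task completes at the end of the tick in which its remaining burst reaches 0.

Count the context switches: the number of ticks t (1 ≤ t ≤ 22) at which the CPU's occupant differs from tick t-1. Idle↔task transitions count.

t=0: vr[A=0] → run A
t=1: vr[A=1024/423 C=1024/423 D=1024/423 E=1024/423 H=1024/423] → run A
t=2: vr[A=2048/423 C=1024/423 D=1024/423 E=1024/423 H=1024/423] → run C
t=3: vr[A=2048/423 C=776192/141705 D=1024/423 E=1024/423 H=1024/423] → run D
t=4: vr[A=2048/423 C=776192/141705 D=2994176/1057923 E=1024/423 H=1024/423] → run E
t=5: vr[A=2048/423 C=776192/141705 D=2994176/1057923 E=318208/86715 H=1024/423] → run H
t=6: vr[A=2048/423 C=776192/141705 D=2994176/1057923 E=318208/86715 H=1740800/540171] → run D
t=7: vr[A=2048/423 C=776192/141705 D=3427328/1057923 E=318208/86715 H=1740800/540171] → run H
t=8: vr[A=2048/423 C=776192/141705 D=3427328/1057923 E=318208/86715] → run D
t=9: vr[A=2048/423 C=776192/141705 D=3860480/1057923 E=318208/86715] → run D
t=10: vr[A=2048/423 C=776192/141705 D=4293632/1057923 E=318208/86715] → run E
t=11: vr[A=2048/423 C=776192/141705 D=4293632/1057923 E=426496/86715] → run D
t=12: vr[A=2048/423 C=776192/141705 D=4726784/1057923 E=426496/86715] → run D
t=13: vr[A=2048/423 C=776192/141705 D=5159936/1057923 E=426496/86715] → run A
t=14: vr[C=776192/141705 D=5159936/1057923 E=426496/86715] → run D
t=15: vr[C=776192/141705 E=426496/86715] → run E
t=16: vr[C=776192/141705 E=534784/86715] → run C
t=17: vr[E=534784/86715] → run E
t=18: vr[E=643072/86715] → run E
t=19: vr[E=150272/17343] → run E
t=20: vr[E=859648/86715] → run E
t=21: vr[E=967936/86715] → run E
t=22: (idle)

context switches = 15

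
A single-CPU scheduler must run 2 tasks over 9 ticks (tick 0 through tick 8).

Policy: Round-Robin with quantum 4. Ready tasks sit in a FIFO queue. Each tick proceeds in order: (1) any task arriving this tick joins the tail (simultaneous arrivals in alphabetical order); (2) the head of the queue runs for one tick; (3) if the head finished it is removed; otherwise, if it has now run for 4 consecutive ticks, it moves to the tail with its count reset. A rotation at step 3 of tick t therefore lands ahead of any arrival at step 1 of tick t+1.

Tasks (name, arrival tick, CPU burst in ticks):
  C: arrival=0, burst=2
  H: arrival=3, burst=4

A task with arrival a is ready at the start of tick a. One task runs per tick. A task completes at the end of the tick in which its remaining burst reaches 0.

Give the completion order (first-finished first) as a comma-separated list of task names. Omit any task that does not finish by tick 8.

completion order = C, H

t=0: queue=[C] q_used=0 → run C
t=1: queue=[C] q_used=1 → run C
t=2: (idle)
t=3: queue=[H] q_used=0 → run H
t=4: queue=[H] q_used=1 → run H
t=5: queue=[H] q_used=2 → run H
t=6: queue=[H] q_used=3 → run H
t=7: (idle)
t=8: (idle)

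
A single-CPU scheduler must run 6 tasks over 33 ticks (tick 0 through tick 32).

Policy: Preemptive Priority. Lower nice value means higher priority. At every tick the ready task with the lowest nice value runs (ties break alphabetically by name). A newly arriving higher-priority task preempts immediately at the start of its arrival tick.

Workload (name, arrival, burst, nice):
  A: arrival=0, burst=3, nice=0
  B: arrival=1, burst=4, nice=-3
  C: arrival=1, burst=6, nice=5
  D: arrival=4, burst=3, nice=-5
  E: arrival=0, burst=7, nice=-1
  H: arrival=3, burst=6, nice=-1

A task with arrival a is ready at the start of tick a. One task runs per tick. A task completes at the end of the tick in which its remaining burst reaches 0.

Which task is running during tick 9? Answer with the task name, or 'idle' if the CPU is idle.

t=0: ready={A,E} → run E
t=1: ready={A,B,C,E} → run B
t=2: ready={A,B,C,E} → run B
t=3: ready={A,B,C,E,H} → run B
t=4: ready={A,B,C,D,E,H} → run D
t=5: ready={A,B,C,D,E,H} → run D
t=6: ready={A,B,C,D,E,H} → run D
t=7: ready={A,B,C,E,H} → run B
t=8: ready={A,C,E,H} → run E
t=9: ready={A,C,E,H} → run E
t=10: ready={A,C,E,H} → run E
t=11: ready={A,C,E,H} → run E
t=12: ready={A,C,E,H} → run E
t=13: ready={A,C,E,H} → run E
t=14: ready={A,C,H} → run H
t=15: ready={A,C,H} → run H
t=16: ready={A,C,H} → run H
t=17: ready={A,C,H} → run H
t=18: ready={A,C,H} → run H
t=19: ready={A,C,H} → run H
t=20: ready={A,C} → run A
t=21: ready={A,C} → run A
t=22: ready={A,C} → run A
t=23: ready={C} → run C
t=24: ready={C} → run C
t=25: ready={C} → run C
t=26: ready={C} → run C
t=27: ready={C} → run C
t=28: ready={C} → run C
t=29: (idle)
t=30: (idle)
t=31: (idle)
t=32: (idle)

running at tick 9 = E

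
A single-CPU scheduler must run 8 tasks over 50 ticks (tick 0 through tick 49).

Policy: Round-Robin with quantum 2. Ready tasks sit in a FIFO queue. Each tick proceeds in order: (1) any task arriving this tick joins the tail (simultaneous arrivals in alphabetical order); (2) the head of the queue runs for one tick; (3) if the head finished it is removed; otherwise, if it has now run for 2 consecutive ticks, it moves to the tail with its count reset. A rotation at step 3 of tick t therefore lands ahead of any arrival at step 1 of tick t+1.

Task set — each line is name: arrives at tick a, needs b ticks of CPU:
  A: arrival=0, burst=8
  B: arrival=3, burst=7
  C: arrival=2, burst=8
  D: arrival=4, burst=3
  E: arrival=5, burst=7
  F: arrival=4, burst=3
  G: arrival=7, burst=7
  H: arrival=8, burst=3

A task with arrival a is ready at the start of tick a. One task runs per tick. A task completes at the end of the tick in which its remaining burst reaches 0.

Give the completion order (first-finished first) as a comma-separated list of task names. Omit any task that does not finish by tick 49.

completion order = A, D, F, H, C, B, E, G

t=0: queue=[A] q_used=0 → run A
t=1: queue=[A] q_used=1 → run A
t=2: queue=[A,C] q_used=0 → run A
t=3: queue=[A,C,B] q_used=1 → run A
t=4: queue=[C,B,A,D,F] q_used=0 → run C
t=5: queue=[C,B,A,D,F,E] q_used=1 → run C
t=6: queue=[B,A,D,F,E,C] q_used=0 → run B
t=7: queue=[B,A,D,F,E,C,G] q_used=1 → run B
t=8: queue=[A,D,F,E,C,G,B,H] q_used=0 → run A
t=9: queue=[A,D,F,E,C,G,B,H] q_used=1 → run A
t=10: queue=[D,F,E,C,G,B,H,A] q_used=0 → run D
t=11: queue=[D,F,E,C,G,B,H,A] q_used=1 → run D
t=12: queue=[F,E,C,G,B,H,A,D] q_used=0 → run F
t=13: queue=[F,E,C,G,B,H,A,D] q_used=1 → run F
t=14: queue=[E,C,G,B,H,A,D,F] q_used=0 → run E
t=15: queue=[E,C,G,B,H,A,D,F] q_used=1 → run E
t=16: queue=[C,G,B,H,A,D,F,E] q_used=0 → run C
t=17: queue=[C,G,B,H,A,D,F,E] q_used=1 → run C
t=18: queue=[G,B,H,A,D,F,E,C] q_used=0 → run G
t=19: queue=[G,B,H,A,D,F,E,C] q_used=1 → run G
t=20: queue=[B,H,A,D,F,E,C,G] q_used=0 → run B
t=21: queue=[B,H,A,D,F,E,C,G] q_used=1 → run B
t=22: queue=[H,A,D,F,E,C,G,B] q_used=0 → run H
t=23: queue=[H,A,D,F,E,C,G,B] q_used=1 → run H
t=24: queue=[A,D,F,E,C,G,B,H] q_used=0 → run A
t=25: queue=[A,D,F,E,C,G,B,H] q_used=1 → run A
t=26: queue=[D,F,E,C,G,B,H] q_used=0 → run D
t=27: queue=[F,E,C,G,B,H] q_used=0 → run F
t=28: queue=[E,C,G,B,H] q_used=0 → run E
t=29: queue=[E,C,G,B,H] q_used=1 → run E
t=30: queue=[C,G,B,H,E] q_used=0 → run C
t=31: queue=[C,G,B,H,E] q_used=1 → run C
t=32: queue=[G,B,H,E,C] q_used=0 → run G
t=33: queue=[G,B,H,E,C] q_used=1 → run G
t=34: queue=[B,H,E,C,G] q_used=0 → run B
t=35: queue=[B,H,E,C,G] q_used=1 → run B
t=36: queue=[H,E,C,G,B] q_used=0 → run H
t=37: queue=[E,C,G,B] q_used=0 → run E
t=38: queue=[E,C,G,B] q_used=1 → run E
t=39: queue=[C,G,B,E] q_used=0 → run C
t=40: queue=[C,G,B,E] q_used=1 → run C
t=41: queue=[G,B,E] q_used=0 → run G
t=42: queue=[G,B,E] q_used=1 → run G
t=43: queue=[B,E,G] q_used=0 → run B
t=44: queue=[E,G] q_used=0 → run E
t=45: queue=[G] q_used=0 → run G
t=46: (idle)
t=47: (idle)
t=48: (idle)
t=49: (idle)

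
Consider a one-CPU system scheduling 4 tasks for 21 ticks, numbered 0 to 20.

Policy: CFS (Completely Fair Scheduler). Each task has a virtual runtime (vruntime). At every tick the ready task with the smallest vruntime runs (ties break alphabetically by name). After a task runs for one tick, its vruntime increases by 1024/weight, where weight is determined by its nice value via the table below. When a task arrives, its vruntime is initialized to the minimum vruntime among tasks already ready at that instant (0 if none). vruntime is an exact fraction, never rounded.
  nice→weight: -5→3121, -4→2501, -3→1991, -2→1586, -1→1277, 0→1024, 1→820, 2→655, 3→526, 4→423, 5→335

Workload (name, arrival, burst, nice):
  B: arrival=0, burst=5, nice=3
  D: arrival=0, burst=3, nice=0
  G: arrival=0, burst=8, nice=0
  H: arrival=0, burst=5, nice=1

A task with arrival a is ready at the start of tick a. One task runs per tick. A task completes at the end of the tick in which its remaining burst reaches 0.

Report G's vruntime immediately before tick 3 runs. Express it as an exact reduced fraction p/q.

t=0: vr[B=0 D=0 G=0 H=0] → run B
t=1: vr[B=512/263 D=0 G=0 H=0] → run D
t=2: vr[B=512/263 D=1 G=0 H=0] → run G
t=3: vr[B=512/263 D=1 G=1 H=0] → run H
t=4: vr[B=512/263 D=1 G=1 H=256/205] → run D
t=5: vr[B=512/263 D=2 G=1 H=256/205] → run G
t=6: vr[B=512/263 D=2 G=2 H=256/205] → run H
t=7: vr[B=512/263 D=2 G=2 H=512/205] → run B
t=8: vr[B=1024/263 D=2 G=2 H=512/205] → run D
t=9: vr[B=1024/263 G=2 H=512/205] → run G
t=10: vr[B=1024/263 G=3 H=512/205] → run H
t=11: vr[B=1024/263 G=3 H=768/205] → run G
t=12: vr[B=1024/263 G=4 H=768/205] → run H
t=13: vr[B=1024/263 G=4 H=1024/205] → run B
t=14: vr[B=1536/263 G=4 H=1024/205] → run G
t=15: vr[B=1536/263 G=5 H=1024/205] → run H
t=16: vr[B=1536/263 G=5] → run G
t=17: vr[B=1536/263 G=6] → run B
t=18: vr[B=2048/263 G=6] → run G
t=19: vr[B=2048/263 G=7] → run G
t=20: vr[B=2048/263] → run B

vruntime(G, start of tick 3) = 1/1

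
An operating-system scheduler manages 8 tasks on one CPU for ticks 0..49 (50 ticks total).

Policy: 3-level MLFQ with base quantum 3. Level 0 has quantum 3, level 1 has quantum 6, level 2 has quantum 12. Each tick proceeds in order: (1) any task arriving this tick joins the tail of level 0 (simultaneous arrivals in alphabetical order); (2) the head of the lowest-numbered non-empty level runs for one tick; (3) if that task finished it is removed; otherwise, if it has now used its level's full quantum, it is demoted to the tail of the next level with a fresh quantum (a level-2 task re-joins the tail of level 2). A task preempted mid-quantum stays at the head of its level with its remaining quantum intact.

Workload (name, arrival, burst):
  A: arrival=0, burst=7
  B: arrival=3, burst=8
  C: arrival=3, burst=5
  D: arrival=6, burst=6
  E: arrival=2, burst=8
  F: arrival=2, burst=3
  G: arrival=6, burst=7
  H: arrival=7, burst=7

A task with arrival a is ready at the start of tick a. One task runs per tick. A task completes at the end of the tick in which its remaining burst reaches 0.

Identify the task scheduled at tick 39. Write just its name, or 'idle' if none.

t=0: L0/L1/L2 = A/-/- → run A
t=1: L0/L1/L2 = A/-/- → run A
t=2: L0/L1/L2 = AEF/-/- → run A
t=3: L0/L1/L2 = EFBC/A/- → run E
t=4: L0/L1/L2 = EFBC/A/- → run E
t=5: L0/L1/L2 = EFBC/A/- → run E
t=6: L0/L1/L2 = FBCDG/AE/- → run F
t=7: L0/L1/L2 = FBCDGH/AE/- → run F
t=8: L0/L1/L2 = FBCDGH/AE/- → run F
t=9: L0/L1/L2 = BCDGH/AE/- → run B
t=10: L0/L1/L2 = BCDGH/AE/- → run B
t=11: L0/L1/L2 = BCDGH/AE/- → run B
t=12: L0/L1/L2 = CDGH/AEB/- → run C
t=13: L0/L1/L2 = CDGH/AEB/- → run C
t=14: L0/L1/L2 = CDGH/AEB/- → run C
t=15: L0/L1/L2 = DGH/AEBC/- → run D
t=16: L0/L1/L2 = DGH/AEBC/- → run D
t=17: L0/L1/L2 = DGH/AEBC/- → run D
t=18: L0/L1/L2 = GH/AEBCD/- → run G
t=19: L0/L1/L2 = GH/AEBCD/- → run G
t=20: L0/L1/L2 = GH/AEBCD/- → run G
t=21: L0/L1/L2 = H/AEBCDG/- → run H
t=22: L0/L1/L2 = H/AEBCDG/- → run H
t=23: L0/L1/L2 = H/AEBCDG/- → run H
t=24: L0/L1/L2 = -/AEBCDGH/- → run A
t=25: L0/L1/L2 = -/AEBCDGH/- → run A
t=26: L0/L1/L2 = -/AEBCDGH/- → run A
t=27: L0/L1/L2 = -/AEBCDGH/- → run A
t=28: L0/L1/L2 = -/EBCDGH/- → run E
t=29: L0/L1/L2 = -/EBCDGH/- → run E
t=30: L0/L1/L2 = -/EBCDGH/- → run E
t=31: L0/L1/L2 = -/EBCDGH/- → run E
t=32: L0/L1/L2 = -/EBCDGH/- → run E
t=33: L0/L1/L2 = -/BCDGH/- → run B
t=34: L0/L1/L2 = -/BCDGH/- → run B
t=35: L0/L1/L2 = -/BCDGH/- → run B
t=36: L0/L1/L2 = -/BCDGH/- → run B
t=37: L0/L1/L2 = -/BCDGH/- → run B
t=38: L0/L1/L2 = -/CDGH/- → run C
t=39: L0/L1/L2 = -/CDGH/- → run C
t=40: L0/L1/L2 = -/DGH/- → run D
t=41: L0/L1/L2 = -/DGH/- → run D
t=42: L0/L1/L2 = -/DGH/- → run D
t=43: L0/L1/L2 = -/GH/- → run G
t=44: L0/L1/L2 = -/GH/- → run G
t=45: L0/L1/L2 = -/GH/- → run G
t=46: L0/L1/L2 = -/GH/- → run G
t=47: L0/L1/L2 = -/H/- → run H
t=48: L0/L1/L2 = -/H/- → run H
t=49: L0/L1/L2 = -/H/- → run H

running at tick 39 = C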